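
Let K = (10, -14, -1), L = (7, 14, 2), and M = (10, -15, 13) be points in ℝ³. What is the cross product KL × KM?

(395, 42, 3)

KL = (-3, 28, 3)
KM = (0, -1, 14)
i: 28·14 - 3·(-1) = 392 - (-3) = 395
j: 3·0 - (-3)·14 = 0 - (-42) = 42
k: (-3)·(-1) - 28·0 = 3 - 0 = 3
KL × KM = (395, 42, 3)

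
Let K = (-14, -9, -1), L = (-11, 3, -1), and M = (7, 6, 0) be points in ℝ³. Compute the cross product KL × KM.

(12, -3, -207)

KL = (3, 12, 0)
KM = (21, 15, 1)
i: 12·1 - 0·15 = 12 - 0 = 12
j: 0·21 - 3·1 = 0 - 3 = -3
k: 3·15 - 12·21 = 45 - 252 = -207
KL × KM = (12, -3, -207)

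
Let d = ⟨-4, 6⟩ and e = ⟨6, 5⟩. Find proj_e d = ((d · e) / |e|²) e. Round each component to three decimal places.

(0.590, 0.492)

d · e = (-4)·6 + 6·5 = -24 + 30 = 6
|e|² = 36 + 25 = 61
proj_e d = (6/61) · (6, 5) ≈ (0.590, 0.492)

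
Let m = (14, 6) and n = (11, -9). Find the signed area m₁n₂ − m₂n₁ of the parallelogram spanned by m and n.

-192

14·(-9) - 6·11 = -126 - 66 = -192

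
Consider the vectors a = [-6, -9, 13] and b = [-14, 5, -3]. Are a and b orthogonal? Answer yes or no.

yes

a · b = (-6)·(-14) + (-9)·5 + 13·(-3) = 84 - 45 - 39 = 0
Zero, so the vectors are orthogonal.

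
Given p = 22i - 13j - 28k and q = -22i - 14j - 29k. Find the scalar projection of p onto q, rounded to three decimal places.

p · q = 22·(-22) + (-13)·(-14) + (-28)·(-29) = -484 + 182 + 812 = 510
|q| = √(484 + 196 + 841) = √1521 ≈ 39.0000
comp_q p = 510 / √1521 ≈ 13.077

13.077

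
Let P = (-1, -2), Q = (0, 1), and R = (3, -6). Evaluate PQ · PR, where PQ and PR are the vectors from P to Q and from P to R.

-8

PQ = Q − P = (1, 3)
PR = R − P = (4, -4)
PQ · PR = 1·4 + 3·(-4) = 4 - 12 = -8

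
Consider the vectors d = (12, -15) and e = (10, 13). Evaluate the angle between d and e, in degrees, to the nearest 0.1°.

103.8

d · e = 12·10 + (-15)·13 = 120 - 195 = -75
|d|² = 144 + 225 = 369,  |d| = √369 ≈ 19.209373
|e|² = 100 + 169 = 269,  |e| = √269 ≈ 16.401219
cos θ = -75 / (19.209373 · 16.401219) ≈ -0.23805
θ = arccos(-0.23805) ≈ 103.8°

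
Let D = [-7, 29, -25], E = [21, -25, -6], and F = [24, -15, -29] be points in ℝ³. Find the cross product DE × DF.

(1052, 701, 442)

DE = (28, -54, 19)
DF = (31, -44, -4)
i: (-54)·(-4) - 19·(-44) = 216 - (-836) = 1052
j: 19·31 - 28·(-4) = 589 - (-112) = 701
k: 28·(-44) - (-54)·31 = -1232 - (-1674) = 442
DE × DF = (1052, 701, 442)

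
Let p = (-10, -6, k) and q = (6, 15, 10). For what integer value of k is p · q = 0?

p · q = (-10)·6 + (-6)·15 + k·10 = -150 + 10k
Set equal to 0: 10k = 150, so k = 15.

15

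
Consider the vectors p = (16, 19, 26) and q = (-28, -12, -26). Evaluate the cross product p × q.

i: 19·(-26) - 26·(-12) = -494 - (-312) = -182
j: 26·(-28) - 16·(-26) = -728 - (-416) = -312
k: 16·(-12) - 19·(-28) = -192 - (-532) = 340
p × q = (-182, -312, 340)

(-182, -312, 340)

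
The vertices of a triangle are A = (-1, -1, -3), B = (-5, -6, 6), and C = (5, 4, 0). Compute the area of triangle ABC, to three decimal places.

44.878

AB = (-4, -5, 9),  AC = (6, 5, 3)
i: (-5)·3 - 9·5 = -15 - 45 = -60
j: 9·6 - (-4)·3 = 54 - (-12) = 66
k: (-4)·5 - (-5)·6 = -20 - (-30) = 10
AB × AC = (-60, 66, 10)
|AB × AC| = √8056 ≈ 89.7552
area = ½ · 89.7552 ≈ 44.878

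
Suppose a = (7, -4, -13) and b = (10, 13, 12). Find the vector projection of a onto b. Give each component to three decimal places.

a · b = 7·10 + (-4)·13 + (-13)·12 = 70 - 52 - 156 = -138
|b|² = 100 + 169 + 144 = 413
proj_b a = (-138/413) · (10, 13, 12) ≈ (-3.341, -4.344, -4.010)

(-3.341, -4.344, -4.010)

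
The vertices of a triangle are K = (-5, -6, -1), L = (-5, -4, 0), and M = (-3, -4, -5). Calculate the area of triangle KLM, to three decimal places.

5.477

KL = (0, 2, 1),  KM = (2, 2, -4)
i: 2·(-4) - 1·2 = -8 - 2 = -10
j: 1·2 - 0·(-4) = 2 - 0 = 2
k: 0·2 - 2·2 = 0 - 4 = -4
KL × KM = (-10, 2, -4)
|KL × KM| = √120 ≈ 10.9545
area = ½ · 10.9545 ≈ 5.477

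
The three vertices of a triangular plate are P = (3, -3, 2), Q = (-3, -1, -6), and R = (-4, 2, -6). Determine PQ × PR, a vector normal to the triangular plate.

(24, 8, -16)

PQ = (-6, 2, -8)
PR = (-7, 5, -8)
i: 2·(-8) - (-8)·5 = -16 - (-40) = 24
j: (-8)·(-7) - (-6)·(-8) = 56 - 48 = 8
k: (-6)·5 - 2·(-7) = -30 - (-14) = -16
PQ × PR = (24, 8, -16)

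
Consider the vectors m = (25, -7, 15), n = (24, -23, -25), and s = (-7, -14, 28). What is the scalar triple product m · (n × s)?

-28826

n × s:
i: (-23)·28 - (-25)·(-14) = -644 - 350 = -994
j: (-25)·(-7) - 24·28 = 175 - 672 = -497
k: 24·(-14) - (-23)·(-7) = -336 - 161 = -497
n × s = (-994, -497, -497)
m · (n × s) = 25·(-994) + (-7)·(-497) + 15·(-497) = -24850 + 3479 - 7455 = -28826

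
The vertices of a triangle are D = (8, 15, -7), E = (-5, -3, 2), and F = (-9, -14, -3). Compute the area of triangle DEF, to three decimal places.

112.875

DE = (-13, -18, 9),  DF = (-17, -29, 4)
i: (-18)·4 - 9·(-29) = -72 - (-261) = 189
j: 9·(-17) - (-13)·4 = -153 - (-52) = -101
k: (-13)·(-29) - (-18)·(-17) = 377 - 306 = 71
DE × DF = (189, -101, 71)
|DE × DF| = √50963 ≈ 225.7499
area = ½ · 225.7499 ≈ 112.875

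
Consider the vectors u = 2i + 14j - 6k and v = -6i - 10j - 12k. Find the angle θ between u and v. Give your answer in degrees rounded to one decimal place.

u · v = 2·(-6) + 14·(-10) + (-6)·(-12) = -12 - 140 + 72 = -80
|u|² = 4 + 196 + 36 = 236,  |u| = √236 ≈ 15.362291
|v|² = 36 + 100 + 144 = 280,  |v| = √280 ≈ 16.733201
cos θ = -80 / (15.362291 · 16.733201) ≈ -0.31121
θ = arccos(-0.31121) ≈ 108.1°

108.1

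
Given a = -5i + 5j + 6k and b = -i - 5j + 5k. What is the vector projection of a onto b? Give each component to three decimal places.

(-0.196, -0.980, 0.980)

a · b = (-5)·(-1) + 5·(-5) + 6·5 = 5 - 25 + 30 = 10
|b|² = 1 + 25 + 25 = 51
proj_b a = (10/51) · (-1, -5, 5) ≈ (-0.196, -0.980, 0.980)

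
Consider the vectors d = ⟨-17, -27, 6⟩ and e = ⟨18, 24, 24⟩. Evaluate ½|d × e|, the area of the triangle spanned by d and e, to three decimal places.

474.237

i: (-27)·24 - 6·24 = -648 - 144 = -792
j: 6·18 - (-17)·24 = 108 - (-408) = 516
k: (-17)·24 - (-27)·18 = -408 - (-486) = 78
d × e = (-792, 516, 78)
|d × e| = √((-792)² + 516² + 78²) = √899604 ≈ 948.4746
area = ½ · 948.4746 ≈ 474.237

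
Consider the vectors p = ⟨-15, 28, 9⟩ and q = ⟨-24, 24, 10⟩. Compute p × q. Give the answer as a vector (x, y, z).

i: 28·10 - 9·24 = 280 - 216 = 64
j: 9·(-24) - (-15)·10 = -216 - (-150) = -66
k: (-15)·24 - 28·(-24) = -360 - (-672) = 312
p × q = (64, -66, 312)

(64, -66, 312)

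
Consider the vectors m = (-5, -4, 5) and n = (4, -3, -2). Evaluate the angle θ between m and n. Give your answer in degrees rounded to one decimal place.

114.3

m · n = (-5)·4 + (-4)·(-3) + 5·(-2) = -20 + 12 - 10 = -18
|m|² = 25 + 16 + 25 = 66,  |m| = √66 ≈ 8.124038
|n|² = 16 + 9 + 4 = 29,  |n| = √29 ≈ 5.385165
cos θ = -18 / (8.124038 · 5.385165) ≈ -0.41144
θ = arccos(-0.41144) ≈ 114.3°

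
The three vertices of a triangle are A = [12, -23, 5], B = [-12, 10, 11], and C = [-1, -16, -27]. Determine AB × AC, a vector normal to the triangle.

(-1098, -846, 261)

AB = (-24, 33, 6)
AC = (-13, 7, -32)
i: 33·(-32) - 6·7 = -1056 - 42 = -1098
j: 6·(-13) - (-24)·(-32) = -78 - 768 = -846
k: (-24)·7 - 33·(-13) = -168 - (-429) = 261
AB × AC = (-1098, -846, 261)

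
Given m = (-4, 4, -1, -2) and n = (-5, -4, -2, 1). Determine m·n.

4

m · n = (-4)·(-5) + 4·(-4) + (-1)·(-2) + (-2)·1 = 20 - 16 + 2 - 2 = 4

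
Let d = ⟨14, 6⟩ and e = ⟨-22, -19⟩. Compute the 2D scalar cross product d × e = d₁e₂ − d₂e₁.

14·(-19) - 6·(-22) = -266 - (-132) = -134

-134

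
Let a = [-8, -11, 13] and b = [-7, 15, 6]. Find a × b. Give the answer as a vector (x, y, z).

i: (-11)·6 - 13·15 = -66 - 195 = -261
j: 13·(-7) - (-8)·6 = -91 - (-48) = -43
k: (-8)·15 - (-11)·(-7) = -120 - 77 = -197
a × b = (-261, -43, -197)

(-261, -43, -197)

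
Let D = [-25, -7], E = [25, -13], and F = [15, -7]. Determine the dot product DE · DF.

DE = E − D = (50, -6)
DF = F − D = (40, 0)
DE · DF = 50·40 + (-6)·0 = 2000 + 0 = 2000

2000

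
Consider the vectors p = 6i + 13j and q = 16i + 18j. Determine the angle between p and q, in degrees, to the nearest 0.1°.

p · q = 6·16 + 13·18 = 96 + 234 = 330
|p|² = 36 + 169 = 205,  |p| = √205 ≈ 14.317821
|q|² = 256 + 324 = 580,  |q| = √580 ≈ 24.083189
cos θ = 330 / (14.317821 · 24.083189) ≈ 0.95702
θ = arccos(0.95702) ≈ 16.9°

16.9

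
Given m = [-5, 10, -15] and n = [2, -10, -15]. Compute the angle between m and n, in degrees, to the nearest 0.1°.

70.2

m · n = (-5)·2 + 10·(-10) + (-15)·(-15) = -10 - 100 + 225 = 115
|m|² = 25 + 100 + 225 = 350,  |m| = √350 ≈ 18.708287
|n|² = 4 + 100 + 225 = 329,  |n| = √329 ≈ 18.138357
cos θ = 115 / (18.708287 · 18.138357) ≈ 0.33890
θ = arccos(0.33890) ≈ 70.2°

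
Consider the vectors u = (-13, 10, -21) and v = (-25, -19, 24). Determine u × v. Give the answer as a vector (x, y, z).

(-159, 837, 497)

i: 10·24 - (-21)·(-19) = 240 - 399 = -159
j: (-21)·(-25) - (-13)·24 = 525 - (-312) = 837
k: (-13)·(-19) - 10·(-25) = 247 - (-250) = 497
u × v = (-159, 837, 497)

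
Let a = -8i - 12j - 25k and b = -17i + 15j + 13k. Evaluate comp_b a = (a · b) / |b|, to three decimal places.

-14.119

a · b = (-8)·(-17) + (-12)·15 + (-25)·13 = 136 - 180 - 325 = -369
|b| = √(289 + 225 + 169) = √683 ≈ 26.1343
comp_b a = -369 / √683 ≈ -14.119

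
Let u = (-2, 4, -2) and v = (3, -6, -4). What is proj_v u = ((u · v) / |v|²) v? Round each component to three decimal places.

u · v = (-2)·3 + 4·(-6) + (-2)·(-4) = -6 - 24 + 8 = -22
|v|² = 9 + 36 + 16 = 61
proj_v u = (-22/61) · (3, -6, -4) ≈ (-1.082, 2.164, 1.443)

(-1.082, 2.164, 1.443)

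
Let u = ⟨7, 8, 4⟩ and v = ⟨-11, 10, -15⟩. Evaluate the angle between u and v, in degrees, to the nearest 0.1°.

103.7

u · v = 7·(-11) + 8·10 + 4·(-15) = -77 + 80 - 60 = -57
|u|² = 49 + 64 + 16 = 129,  |u| = √129 ≈ 11.357817
|v|² = 121 + 100 + 225 = 446,  |v| = √446 ≈ 21.118712
cos θ = -57 / (11.357817 · 21.118712) ≈ -0.23764
θ = arccos(-0.23764) ≈ 103.7°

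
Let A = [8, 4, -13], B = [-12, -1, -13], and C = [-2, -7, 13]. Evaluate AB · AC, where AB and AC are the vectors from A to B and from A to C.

255

AB = B − A = (-20, -5, 0)
AC = C − A = (-10, -11, 26)
AB · AC = (-20)·(-10) + (-5)·(-11) + 0·26 = 200 + 55 + 0 = 255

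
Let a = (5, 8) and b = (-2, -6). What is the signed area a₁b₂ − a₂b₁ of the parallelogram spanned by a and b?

-14

5·(-6) - 8·(-2) = -30 - (-16) = -14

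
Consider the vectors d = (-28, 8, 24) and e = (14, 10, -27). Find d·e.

d · e = (-28)·14 + 8·10 + 24·(-27) = -392 + 80 - 648 = -960

-960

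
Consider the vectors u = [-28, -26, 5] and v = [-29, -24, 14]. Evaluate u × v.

(-244, 247, -82)

i: (-26)·14 - 5·(-24) = -364 - (-120) = -244
j: 5·(-29) - (-28)·14 = -145 - (-392) = 247
k: (-28)·(-24) - (-26)·(-29) = 672 - 754 = -82
u × v = (-244, 247, -82)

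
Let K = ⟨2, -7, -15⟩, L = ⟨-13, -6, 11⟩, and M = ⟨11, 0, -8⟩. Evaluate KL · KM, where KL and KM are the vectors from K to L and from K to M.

KL = L − K = (-15, 1, 26)
KM = M − K = (9, 7, 7)
KL · KM = (-15)·9 + 1·7 + 26·7 = -135 + 7 + 182 = 54

54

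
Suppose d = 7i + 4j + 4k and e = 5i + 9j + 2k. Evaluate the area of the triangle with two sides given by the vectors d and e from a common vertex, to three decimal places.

i: 4·2 - 4·9 = 8 - 36 = -28
j: 4·5 - 7·2 = 20 - 14 = 6
k: 7·9 - 4·5 = 63 - 20 = 43
d × e = (-28, 6, 43)
|d × e| = √((-28)² + 6² + 43²) = √2669 ≈ 51.6624
area = ½ · 51.6624 ≈ 25.831

25.831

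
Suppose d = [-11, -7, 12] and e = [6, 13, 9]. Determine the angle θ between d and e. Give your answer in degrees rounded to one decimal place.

99.4

d · e = (-11)·6 + (-7)·13 + 12·9 = -66 - 91 + 108 = -49
|d|² = 121 + 49 + 144 = 314,  |d| = √314 ≈ 17.720045
|e|² = 36 + 169 + 81 = 286,  |e| = √286 ≈ 16.911535
cos θ = -49 / (17.720045 · 16.911535) ≈ -0.16351
θ = arccos(-0.16351) ≈ 99.4°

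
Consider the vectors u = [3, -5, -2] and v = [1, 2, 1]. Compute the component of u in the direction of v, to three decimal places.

u · v = 3·1 + (-5)·2 + (-2)·1 = 3 - 10 - 2 = -9
|v| = √(1 + 4 + 1) = √6 ≈ 2.4495
comp_v u = -9 / √6 ≈ -3.674

-3.674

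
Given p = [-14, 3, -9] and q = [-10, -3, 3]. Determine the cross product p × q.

i: 3·3 - (-9)·(-3) = 9 - 27 = -18
j: (-9)·(-10) - (-14)·3 = 90 - (-42) = 132
k: (-14)·(-3) - 3·(-10) = 42 - (-30) = 72
p × q = (-18, 132, 72)

(-18, 132, 72)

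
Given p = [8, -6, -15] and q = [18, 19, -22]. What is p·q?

360

p · q = 8·18 + (-6)·19 + (-15)·(-22) = 144 - 114 + 330 = 360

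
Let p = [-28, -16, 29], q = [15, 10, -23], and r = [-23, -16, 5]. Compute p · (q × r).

q × r:
i: 10·5 - (-23)·(-16) = 50 - 368 = -318
j: (-23)·(-23) - 15·5 = 529 - 75 = 454
k: 15·(-16) - 10·(-23) = -240 - (-230) = -10
q × r = (-318, 454, -10)
p · (q × r) = (-28)·(-318) + (-16)·454 + 29·(-10) = 8904 - 7264 - 290 = 1350

1350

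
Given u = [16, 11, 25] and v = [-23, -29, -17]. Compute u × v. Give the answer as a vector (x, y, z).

(538, -303, -211)

i: 11·(-17) - 25·(-29) = -187 - (-725) = 538
j: 25·(-23) - 16·(-17) = -575 - (-272) = -303
k: 16·(-29) - 11·(-23) = -464 - (-253) = -211
u × v = (538, -303, -211)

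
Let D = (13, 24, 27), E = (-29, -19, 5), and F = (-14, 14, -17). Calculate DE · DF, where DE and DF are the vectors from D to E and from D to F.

2532

DE = E − D = (-42, -43, -22)
DF = F − D = (-27, -10, -44)
DE · DF = (-42)·(-27) + (-43)·(-10) + (-22)·(-44) = 1134 + 430 + 968 = 2532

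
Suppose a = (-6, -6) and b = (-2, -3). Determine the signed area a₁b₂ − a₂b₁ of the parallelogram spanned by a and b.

(-6)·(-3) - (-6)·(-2) = 18 - 12 = 6

6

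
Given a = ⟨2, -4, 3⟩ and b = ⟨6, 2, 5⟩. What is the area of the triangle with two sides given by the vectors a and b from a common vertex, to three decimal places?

19.519

i: (-4)·5 - 3·2 = -20 - 6 = -26
j: 3·6 - 2·5 = 18 - 10 = 8
k: 2·2 - (-4)·6 = 4 - (-24) = 28
a × b = (-26, 8, 28)
|a × b| = √((-26)² + 8² + 28²) = √1524 ≈ 39.0384
area = ½ · 39.0384 ≈ 19.519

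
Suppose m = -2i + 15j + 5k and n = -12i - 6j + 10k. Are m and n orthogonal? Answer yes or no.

m · n = (-2)·(-12) + 15·(-6) + 5·10 = 24 - 90 + 50 = -16
Nonzero, so the vectors are not orthogonal.

no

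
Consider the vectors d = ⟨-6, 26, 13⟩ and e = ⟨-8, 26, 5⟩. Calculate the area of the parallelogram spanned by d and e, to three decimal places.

226.813

i: 26·5 - 13·26 = 130 - 338 = -208
j: 13·(-8) - (-6)·5 = -104 - (-30) = -74
k: (-6)·26 - 26·(-8) = -156 - (-208) = 52
d × e = (-208, -74, 52)
|d × e| = √((-208)² + (-74)² + 52²) = √51444 ≈ 226.8127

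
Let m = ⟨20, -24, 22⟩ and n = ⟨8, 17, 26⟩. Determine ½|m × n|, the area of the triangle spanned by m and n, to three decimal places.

i: (-24)·26 - 22·17 = -624 - 374 = -998
j: 22·8 - 20·26 = 176 - 520 = -344
k: 20·17 - (-24)·8 = 340 - (-192) = 532
m × n = (-998, -344, 532)
|m × n| = √((-998)² + (-344)² + 532²) = √1397364 ≈ 1182.1015
area = ½ · 1182.1015 ≈ 591.051

591.051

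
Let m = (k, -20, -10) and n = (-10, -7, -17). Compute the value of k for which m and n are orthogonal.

m · n = k·(-10) + (-20)·(-7) + (-10)·(-17) = 310 - 10k
Set equal to 0: -10k = -310, so k = 31.

31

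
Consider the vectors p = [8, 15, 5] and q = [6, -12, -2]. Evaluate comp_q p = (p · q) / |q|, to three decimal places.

p · q = 8·6 + 15·(-12) + 5·(-2) = 48 - 180 - 10 = -142
|q| = √(36 + 144 + 4) = √184 ≈ 13.5647
comp_q p = -142 / √184 ≈ -10.468

-10.468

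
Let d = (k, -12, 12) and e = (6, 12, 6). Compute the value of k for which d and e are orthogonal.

d · e = k·6 + (-12)·12 + 12·6 = -72 + 6k
Set equal to 0: 6k = 72, so k = 12.

12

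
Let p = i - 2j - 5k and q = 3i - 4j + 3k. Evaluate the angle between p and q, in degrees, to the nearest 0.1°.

97.2

p · q = 1·3 + (-2)·(-4) + (-5)·3 = 3 + 8 - 15 = -4
|p|² = 1 + 4 + 25 = 30,  |p| = √30 ≈ 5.477226
|q|² = 9 + 16 + 9 = 34,  |q| = √34 ≈ 5.830952
cos θ = -4 / (5.477226 · 5.830952) ≈ -0.12524
θ = arccos(-0.12524) ≈ 97.2°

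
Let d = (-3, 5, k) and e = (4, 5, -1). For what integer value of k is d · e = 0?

d · e = (-3)·4 + 5·5 + k·(-1) = 13 - 1k
Set equal to 0: -1k = -13, so k = 13.

13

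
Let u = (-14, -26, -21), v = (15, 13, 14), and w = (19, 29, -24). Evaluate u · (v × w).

v × w:
i: 13·(-24) - 14·29 = -312 - 406 = -718
j: 14·19 - 15·(-24) = 266 - (-360) = 626
k: 15·29 - 13·19 = 435 - 247 = 188
v × w = (-718, 626, 188)
u · (v × w) = (-14)·(-718) + (-26)·626 + (-21)·188 = 10052 - 16276 - 3948 = -10172

-10172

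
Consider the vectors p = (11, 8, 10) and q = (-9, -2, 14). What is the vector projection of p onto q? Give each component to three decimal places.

(-0.801, -0.178, 1.246)

p · q = 11·(-9) + 8·(-2) + 10·14 = -99 - 16 + 140 = 25
|q|² = 81 + 4 + 196 = 281
proj_q p = (25/281) · (-9, -2, 14) ≈ (-0.801, -0.178, 1.246)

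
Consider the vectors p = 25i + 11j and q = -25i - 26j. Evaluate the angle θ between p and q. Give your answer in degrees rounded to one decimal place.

157.6

p · q = 25·(-25) + 11·(-26) = -625 - 286 = -911
|p|² = 625 + 121 = 746,  |p| = √746 ≈ 27.313001
|q|² = 625 + 676 = 1301,  |q| = √1301 ≈ 36.069378
cos θ = -911 / (27.313001 · 36.069378) ≈ -0.92472
θ = arccos(-0.92472) ≈ 157.6°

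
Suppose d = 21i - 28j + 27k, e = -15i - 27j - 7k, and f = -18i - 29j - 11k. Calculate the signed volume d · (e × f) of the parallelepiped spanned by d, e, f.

1689

e × f:
i: (-27)·(-11) - (-7)·(-29) = 297 - 203 = 94
j: (-7)·(-18) - (-15)·(-11) = 126 - 165 = -39
k: (-15)·(-29) - (-27)·(-18) = 435 - 486 = -51
e × f = (94, -39, -51)
d · (e × f) = 21·94 + (-28)·(-39) + 27·(-51) = 1974 + 1092 - 1377 = 1689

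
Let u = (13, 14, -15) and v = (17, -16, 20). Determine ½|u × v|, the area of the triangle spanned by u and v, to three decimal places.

i: 14·20 - (-15)·(-16) = 280 - 240 = 40
j: (-15)·17 - 13·20 = -255 - 260 = -515
k: 13·(-16) - 14·17 = -208 - 238 = -446
u × v = (40, -515, -446)
|u × v| = √(40² + (-515)² + (-446)²) = √465741 ≈ 682.4522
area = ½ · 682.4522 ≈ 341.226

341.226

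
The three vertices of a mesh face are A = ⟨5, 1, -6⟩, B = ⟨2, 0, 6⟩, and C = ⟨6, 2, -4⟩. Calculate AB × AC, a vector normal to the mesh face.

AB = (-3, -1, 12)
AC = (1, 1, 2)
i: (-1)·2 - 12·1 = -2 - 12 = -14
j: 12·1 - (-3)·2 = 12 - (-6) = 18
k: (-3)·1 - (-1)·1 = -3 - (-1) = -2
AB × AC = (-14, 18, -2)

(-14, 18, -2)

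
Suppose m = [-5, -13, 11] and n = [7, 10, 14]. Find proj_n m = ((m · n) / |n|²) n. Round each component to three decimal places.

(-0.223, -0.319, -0.446)

m · n = (-5)·7 + (-13)·10 + 11·14 = -35 - 130 + 154 = -11
|n|² = 49 + 100 + 196 = 345
proj_n m = (-11/345) · (7, 10, 14) ≈ (-0.223, -0.319, -0.446)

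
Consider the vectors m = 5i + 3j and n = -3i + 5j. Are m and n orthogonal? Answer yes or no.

m · n = 5·(-3) + 3·5 = -15 + 15 = 0
Zero, so the vectors are orthogonal.

yes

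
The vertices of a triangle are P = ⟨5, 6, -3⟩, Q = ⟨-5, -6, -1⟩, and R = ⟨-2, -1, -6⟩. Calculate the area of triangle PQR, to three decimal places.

PQ = (-10, -12, 2),  PR = (-7, -7, -3)
i: (-12)·(-3) - 2·(-7) = 36 - (-14) = 50
j: 2·(-7) - (-10)·(-3) = -14 - 30 = -44
k: (-10)·(-7) - (-12)·(-7) = 70 - 84 = -14
PQ × PR = (50, -44, -14)
|PQ × PR| = √4632 ≈ 68.0588
area = ½ · 68.0588 ≈ 34.029

34.029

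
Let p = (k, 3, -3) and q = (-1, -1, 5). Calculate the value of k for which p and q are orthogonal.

p · q = k·(-1) + 3·(-1) + (-3)·5 = -18 - 1k
Set equal to 0: -1k = 18, so k = -18.

-18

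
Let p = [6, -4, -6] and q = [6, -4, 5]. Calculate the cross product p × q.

i: (-4)·5 - (-6)·(-4) = -20 - 24 = -44
j: (-6)·6 - 6·5 = -36 - 30 = -66
k: 6·(-4) - (-4)·6 = -24 - (-24) = 0
p × q = (-44, -66, 0)

(-44, -66, 0)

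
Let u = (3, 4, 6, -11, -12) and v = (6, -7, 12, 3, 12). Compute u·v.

-115

u · v = 3·6 + 4·(-7) + 6·12 + (-11)·3 + (-12)·12 = 18 - 28 + 72 - 33 - 144 = -115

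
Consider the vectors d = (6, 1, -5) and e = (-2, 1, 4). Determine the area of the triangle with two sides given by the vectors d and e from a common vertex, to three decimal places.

i: 1·4 - (-5)·1 = 4 - (-5) = 9
j: (-5)·(-2) - 6·4 = 10 - 24 = -14
k: 6·1 - 1·(-2) = 6 - (-2) = 8
d × e = (9, -14, 8)
|d × e| = √(9² + (-14)² + 8²) = √341 ≈ 18.4662
area = ½ · 18.4662 ≈ 9.233

9.233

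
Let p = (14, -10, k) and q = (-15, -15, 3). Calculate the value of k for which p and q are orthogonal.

20

p · q = 14·(-15) + (-10)·(-15) + k·3 = -60 + 3k
Set equal to 0: 3k = 60, so k = 20.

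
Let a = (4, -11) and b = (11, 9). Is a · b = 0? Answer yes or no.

no

a · b = 4·11 + (-11)·9 = 44 - 99 = -55
Nonzero, so the vectors are not orthogonal.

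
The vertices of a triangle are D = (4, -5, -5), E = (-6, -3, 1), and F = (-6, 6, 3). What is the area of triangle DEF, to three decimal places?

52.440

DE = (-10, 2, 6),  DF = (-10, 11, 8)
i: 2·8 - 6·11 = 16 - 66 = -50
j: 6·(-10) - (-10)·8 = -60 - (-80) = 20
k: (-10)·11 - 2·(-10) = -110 - (-20) = -90
DE × DF = (-50, 20, -90)
|DE × DF| = √11000 ≈ 104.8809
area = ½ · 104.8809 ≈ 52.440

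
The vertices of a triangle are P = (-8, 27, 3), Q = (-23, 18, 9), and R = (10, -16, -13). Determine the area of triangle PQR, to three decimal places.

PQ = (-15, -9, 6),  PR = (18, -43, -16)
i: (-9)·(-16) - 6·(-43) = 144 - (-258) = 402
j: 6·18 - (-15)·(-16) = 108 - 240 = -132
k: (-15)·(-43) - (-9)·18 = 645 - (-162) = 807
PQ × PR = (402, -132, 807)
|PQ × PR| = √830277 ≈ 911.1954
area = ½ · 911.1954 ≈ 455.598

455.598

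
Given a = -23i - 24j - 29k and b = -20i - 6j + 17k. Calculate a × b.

i: (-24)·17 - (-29)·(-6) = -408 - 174 = -582
j: (-29)·(-20) - (-23)·17 = 580 - (-391) = 971
k: (-23)·(-6) - (-24)·(-20) = 138 - 480 = -342
a × b = (-582, 971, -342)

(-582, 971, -342)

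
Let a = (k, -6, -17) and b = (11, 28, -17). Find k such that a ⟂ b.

-11

a · b = k·11 + (-6)·28 + (-17)·(-17) = 121 + 11k
Set equal to 0: 11k = -121, so k = -11.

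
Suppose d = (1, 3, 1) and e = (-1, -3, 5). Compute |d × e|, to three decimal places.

i: 3·5 - 1·(-3) = 15 - (-3) = 18
j: 1·(-1) - 1·5 = -1 - 5 = -6
k: 1·(-3) - 3·(-1) = -3 - (-3) = 0
d × e = (18, -6, 0)
|d × e| = √(18² + (-6)² + 0²) = √360 ≈ 18.9737

18.974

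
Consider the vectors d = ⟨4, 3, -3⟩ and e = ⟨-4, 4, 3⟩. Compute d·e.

-13

d · e = 4·(-4) + 3·4 + (-3)·3 = -16 + 12 - 9 = -13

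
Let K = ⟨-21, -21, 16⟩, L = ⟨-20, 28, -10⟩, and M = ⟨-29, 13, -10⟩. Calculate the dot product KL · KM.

KL = L − K = (1, 49, -26)
KM = M − K = (-8, 34, -26)
KL · KM = 1·(-8) + 49·34 + (-26)·(-26) = -8 + 1666 + 676 = 2334

2334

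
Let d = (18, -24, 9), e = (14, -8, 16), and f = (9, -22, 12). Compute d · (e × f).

e × f:
i: (-8)·12 - 16·(-22) = -96 - (-352) = 256
j: 16·9 - 14·12 = 144 - 168 = -24
k: 14·(-22) - (-8)·9 = -308 - (-72) = -236
e × f = (256, -24, -236)
d · (e × f) = 18·256 + (-24)·(-24) + 9·(-236) = 4608 + 576 - 2124 = 3060

3060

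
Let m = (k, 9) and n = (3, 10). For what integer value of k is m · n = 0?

m · n = k·3 + 9·10 = 90 + 3k
Set equal to 0: 3k = -90, so k = -30.

-30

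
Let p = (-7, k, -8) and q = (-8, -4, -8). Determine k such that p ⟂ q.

p · q = (-7)·(-8) + k·(-4) + (-8)·(-8) = 120 - 4k
Set equal to 0: -4k = -120, so k = 30.

30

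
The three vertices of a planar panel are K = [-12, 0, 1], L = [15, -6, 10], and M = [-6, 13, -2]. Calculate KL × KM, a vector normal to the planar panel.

KL = (27, -6, 9)
KM = (6, 13, -3)
i: (-6)·(-3) - 9·13 = 18 - 117 = -99
j: 9·6 - 27·(-3) = 54 - (-81) = 135
k: 27·13 - (-6)·6 = 351 - (-36) = 387
KL × KM = (-99, 135, 387)

(-99, 135, 387)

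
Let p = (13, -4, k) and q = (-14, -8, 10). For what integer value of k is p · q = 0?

15

p · q = 13·(-14) + (-4)·(-8) + k·10 = -150 + 10k
Set equal to 0: 10k = 150, so k = 15.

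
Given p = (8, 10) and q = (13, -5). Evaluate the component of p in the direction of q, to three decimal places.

p · q = 8·13 + 10·(-5) = 104 - 50 = 54
|q| = √(169 + 25) = √194 ≈ 13.9284
comp_q p = 54 / √194 ≈ 3.877

3.877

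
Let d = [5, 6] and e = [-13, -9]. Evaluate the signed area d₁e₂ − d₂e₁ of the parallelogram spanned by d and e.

33

5·(-9) - 6·(-13) = -45 - (-78) = 33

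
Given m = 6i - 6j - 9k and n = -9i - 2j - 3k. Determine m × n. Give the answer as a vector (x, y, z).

(0, 99, -66)

i: (-6)·(-3) - (-9)·(-2) = 18 - 18 = 0
j: (-9)·(-9) - 6·(-3) = 81 - (-18) = 99
k: 6·(-2) - (-6)·(-9) = -12 - 54 = -66
m × n = (0, 99, -66)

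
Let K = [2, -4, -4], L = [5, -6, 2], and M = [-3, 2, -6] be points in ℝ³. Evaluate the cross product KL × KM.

KL = (3, -2, 6)
KM = (-5, 6, -2)
i: (-2)·(-2) - 6·6 = 4 - 36 = -32
j: 6·(-5) - 3·(-2) = -30 - (-6) = -24
k: 3·6 - (-2)·(-5) = 18 - 10 = 8
KL × KM = (-32, -24, 8)

(-32, -24, 8)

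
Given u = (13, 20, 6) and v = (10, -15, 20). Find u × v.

(490, -200, -395)

i: 20·20 - 6·(-15) = 400 - (-90) = 490
j: 6·10 - 13·20 = 60 - 260 = -200
k: 13·(-15) - 20·10 = -195 - 200 = -395
u × v = (490, -200, -395)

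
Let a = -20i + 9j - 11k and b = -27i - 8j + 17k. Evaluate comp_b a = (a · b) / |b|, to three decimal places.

8.543

a · b = (-20)·(-27) + 9·(-8) + (-11)·17 = 540 - 72 - 187 = 281
|b| = √(729 + 64 + 289) = √1082 ≈ 32.8938
comp_b a = 281 / √1082 ≈ 8.543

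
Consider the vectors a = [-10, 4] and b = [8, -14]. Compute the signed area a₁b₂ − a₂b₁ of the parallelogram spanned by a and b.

(-10)·(-14) - 4·8 = 140 - 32 = 108

108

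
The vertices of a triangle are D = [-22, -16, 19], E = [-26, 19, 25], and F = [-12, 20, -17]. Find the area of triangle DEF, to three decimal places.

779.370

DE = (-4, 35, 6),  DF = (10, 36, -36)
i: 35·(-36) - 6·36 = -1260 - 216 = -1476
j: 6·10 - (-4)·(-36) = 60 - 144 = -84
k: (-4)·36 - 35·10 = -144 - 350 = -494
DE × DF = (-1476, -84, -494)
|DE × DF| = √2429668 ≈ 1558.7392
area = ½ · 1558.7392 ≈ 779.370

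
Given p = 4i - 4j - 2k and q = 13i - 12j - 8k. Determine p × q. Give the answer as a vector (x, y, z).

i: (-4)·(-8) - (-2)·(-12) = 32 - 24 = 8
j: (-2)·13 - 4·(-8) = -26 - (-32) = 6
k: 4·(-12) - (-4)·13 = -48 - (-52) = 4
p × q = (8, 6, 4)

(8, 6, 4)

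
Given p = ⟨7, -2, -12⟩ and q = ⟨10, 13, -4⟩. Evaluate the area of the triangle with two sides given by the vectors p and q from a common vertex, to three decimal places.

i: (-2)·(-4) - (-12)·13 = 8 - (-156) = 164
j: (-12)·10 - 7·(-4) = -120 - (-28) = -92
k: 7·13 - (-2)·10 = 91 - (-20) = 111
p × q = (164, -92, 111)
|p × q| = √(164² + (-92)² + 111²) = √47681 ≈ 218.3598
area = ½ · 218.3598 ≈ 109.180

109.180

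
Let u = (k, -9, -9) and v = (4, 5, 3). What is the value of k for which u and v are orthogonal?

u · v = k·4 + (-9)·5 + (-9)·3 = -72 + 4k
Set equal to 0: 4k = 72, so k = 18.

18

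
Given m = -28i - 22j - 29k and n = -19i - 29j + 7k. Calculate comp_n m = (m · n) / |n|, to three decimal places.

27.340

m · n = (-28)·(-19) + (-22)·(-29) + (-29)·7 = 532 + 638 - 203 = 967
|n| = √(361 + 841 + 49) = √1251 ≈ 35.3695
comp_n m = 967 / √1251 ≈ 27.340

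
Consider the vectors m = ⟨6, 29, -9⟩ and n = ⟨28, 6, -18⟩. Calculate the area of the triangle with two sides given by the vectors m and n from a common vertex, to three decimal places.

458.785

i: 29·(-18) - (-9)·6 = -522 - (-54) = -468
j: (-9)·28 - 6·(-18) = -252 - (-108) = -144
k: 6·6 - 29·28 = 36 - 812 = -776
m × n = (-468, -144, -776)
|m × n| = √((-468)² + (-144)² + (-776)²) = √841936 ≈ 917.5707
area = ½ · 917.5707 ≈ 458.785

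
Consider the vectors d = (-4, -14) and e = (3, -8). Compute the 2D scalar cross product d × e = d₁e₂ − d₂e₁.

(-4)·(-8) - (-14)·3 = 32 - (-42) = 74

74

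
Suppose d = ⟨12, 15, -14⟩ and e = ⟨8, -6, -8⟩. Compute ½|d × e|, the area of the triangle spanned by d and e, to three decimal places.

140.300

i: 15·(-8) - (-14)·(-6) = -120 - 84 = -204
j: (-14)·8 - 12·(-8) = -112 - (-96) = -16
k: 12·(-6) - 15·8 = -72 - 120 = -192
d × e = (-204, -16, -192)
|d × e| = √((-204)² + (-16)² + (-192)²) = √78736 ≈ 280.5994
area = ½ · 280.5994 ≈ 140.300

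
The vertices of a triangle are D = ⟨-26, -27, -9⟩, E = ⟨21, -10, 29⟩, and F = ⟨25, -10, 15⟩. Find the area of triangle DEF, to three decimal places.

423.488

DE = (47, 17, 38),  DF = (51, 17, 24)
i: 17·24 - 38·17 = 408 - 646 = -238
j: 38·51 - 47·24 = 1938 - 1128 = 810
k: 47·17 - 17·51 = 799 - 867 = -68
DE × DF = (-238, 810, -68)
|DE × DF| = √717368 ≈ 846.9758
area = ½ · 846.9758 ≈ 423.488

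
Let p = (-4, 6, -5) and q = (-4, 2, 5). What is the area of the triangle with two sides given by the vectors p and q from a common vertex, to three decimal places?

i: 6·5 - (-5)·2 = 30 - (-10) = 40
j: (-5)·(-4) - (-4)·5 = 20 - (-20) = 40
k: (-4)·2 - 6·(-4) = -8 - (-24) = 16
p × q = (40, 40, 16)
|p × q| = √(40² + 40² + 16²) = √3456 ≈ 58.7878
area = ½ · 58.7878 ≈ 29.394

29.394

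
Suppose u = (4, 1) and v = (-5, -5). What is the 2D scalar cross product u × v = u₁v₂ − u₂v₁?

-15

4·(-5) - 1·(-5) = -20 - (-5) = -15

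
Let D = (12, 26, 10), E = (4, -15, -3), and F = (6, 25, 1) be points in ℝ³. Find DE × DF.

DE = (-8, -41, -13)
DF = (-6, -1, -9)
i: (-41)·(-9) - (-13)·(-1) = 369 - 13 = 356
j: (-13)·(-6) - (-8)·(-9) = 78 - 72 = 6
k: (-8)·(-1) - (-41)·(-6) = 8 - 246 = -238
DE × DF = (356, 6, -238)

(356, 6, -238)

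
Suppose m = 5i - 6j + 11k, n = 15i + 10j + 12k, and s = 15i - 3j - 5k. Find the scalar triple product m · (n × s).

-3745

n × s:
i: 10·(-5) - 12·(-3) = -50 - (-36) = -14
j: 12·15 - 15·(-5) = 180 - (-75) = 255
k: 15·(-3) - 10·15 = -45 - 150 = -195
n × s = (-14, 255, -195)
m · (n × s) = 5·(-14) + (-6)·255 + 11·(-195) = -70 - 1530 - 2145 = -3745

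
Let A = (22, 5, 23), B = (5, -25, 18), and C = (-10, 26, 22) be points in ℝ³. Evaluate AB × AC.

AB = (-17, -30, -5)
AC = (-32, 21, -1)
i: (-30)·(-1) - (-5)·21 = 30 - (-105) = 135
j: (-5)·(-32) - (-17)·(-1) = 160 - 17 = 143
k: (-17)·21 - (-30)·(-32) = -357 - 960 = -1317
AB × AC = (135, 143, -1317)

(135, 143, -1317)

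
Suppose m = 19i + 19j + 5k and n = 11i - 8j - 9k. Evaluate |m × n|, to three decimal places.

445.598

i: 19·(-9) - 5·(-8) = -171 - (-40) = -131
j: 5·11 - 19·(-9) = 55 - (-171) = 226
k: 19·(-8) - 19·11 = -152 - 209 = -361
m × n = (-131, 226, -361)
|m × n| = √((-131)² + 226² + (-361)²) = √198558 ≈ 445.5985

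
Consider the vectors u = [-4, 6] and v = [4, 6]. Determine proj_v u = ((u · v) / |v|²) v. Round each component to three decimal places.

u · v = (-4)·4 + 6·6 = -16 + 36 = 20
|v|² = 16 + 36 = 52
proj_v u = (20/52) · (4, 6) ≈ (1.538, 2.308)

(1.538, 2.308)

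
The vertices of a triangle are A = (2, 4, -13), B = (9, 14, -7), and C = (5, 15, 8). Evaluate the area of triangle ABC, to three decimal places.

AB = (7, 10, 6),  AC = (3, 11, 21)
i: 10·21 - 6·11 = 210 - 66 = 144
j: 6·3 - 7·21 = 18 - 147 = -129
k: 7·11 - 10·3 = 77 - 30 = 47
AB × AC = (144, -129, 47)
|AB × AC| = √39586 ≈ 198.9623
area = ½ · 198.9623 ≈ 99.481

99.481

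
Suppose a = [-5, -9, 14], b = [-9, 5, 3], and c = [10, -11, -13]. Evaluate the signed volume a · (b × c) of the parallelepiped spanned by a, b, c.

1629

b × c:
i: 5·(-13) - 3·(-11) = -65 - (-33) = -32
j: 3·10 - (-9)·(-13) = 30 - 117 = -87
k: (-9)·(-11) - 5·10 = 99 - 50 = 49
b × c = (-32, -87, 49)
a · (b × c) = (-5)·(-32) + (-9)·(-87) + 14·49 = 160 + 783 + 686 = 1629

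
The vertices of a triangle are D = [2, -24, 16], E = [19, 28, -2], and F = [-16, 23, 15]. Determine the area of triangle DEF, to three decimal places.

DE = (17, 52, -18),  DF = (-18, 47, -1)
i: 52·(-1) - (-18)·47 = -52 - (-846) = 794
j: (-18)·(-18) - 17·(-1) = 324 - (-17) = 341
k: 17·47 - 52·(-18) = 799 - (-936) = 1735
DE × DF = (794, 341, 1735)
|DE × DF| = √3756942 ≈ 1938.2833
area = ½ · 1938.2833 ≈ 969.142

969.142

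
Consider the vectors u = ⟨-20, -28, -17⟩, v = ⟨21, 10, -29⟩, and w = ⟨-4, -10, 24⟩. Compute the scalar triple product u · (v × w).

v × w:
i: 10·24 - (-29)·(-10) = 240 - 290 = -50
j: (-29)·(-4) - 21·24 = 116 - 504 = -388
k: 21·(-10) - 10·(-4) = -210 - (-40) = -170
v × w = (-50, -388, -170)
u · (v × w) = (-20)·(-50) + (-28)·(-388) + (-17)·(-170) = 1000 + 10864 + 2890 = 14754

14754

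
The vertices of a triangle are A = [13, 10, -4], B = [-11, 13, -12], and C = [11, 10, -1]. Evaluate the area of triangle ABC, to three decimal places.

AB = (-24, 3, -8),  AC = (-2, 0, 3)
i: 3·3 - (-8)·0 = 9 - 0 = 9
j: (-8)·(-2) - (-24)·3 = 16 - (-72) = 88
k: (-24)·0 - 3·(-2) = 0 - (-6) = 6
AB × AC = (9, 88, 6)
|AB × AC| = √7861 ≈ 88.6623
area = ½ · 88.6623 ≈ 44.331

44.331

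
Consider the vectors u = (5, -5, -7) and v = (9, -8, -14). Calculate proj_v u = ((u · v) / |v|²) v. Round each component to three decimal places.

(4.830, -4.293, -7.513)

u · v = 5·9 + (-5)·(-8) + (-7)·(-14) = 45 + 40 + 98 = 183
|v|² = 81 + 64 + 196 = 341
proj_v u = (183/341) · (9, -8, -14) ≈ (4.830, -4.293, -7.513)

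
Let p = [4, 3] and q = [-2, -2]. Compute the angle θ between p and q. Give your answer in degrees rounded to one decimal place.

p · q = 4·(-2) + 3·(-2) = -8 - 6 = -14
|p|² = 16 + 9 = 25,  |p| = √25 ≈ 5.000000
|q|² = 4 + 4 = 8,  |q| = √8 ≈ 2.828427
cos θ = -14 / (5.000000 · 2.828427) ≈ -0.98995
θ = arccos(-0.98995) ≈ 171.9°

171.9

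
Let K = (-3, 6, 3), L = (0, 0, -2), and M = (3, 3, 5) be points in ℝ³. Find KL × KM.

KL = (3, -6, -5)
KM = (6, -3, 2)
i: (-6)·2 - (-5)·(-3) = -12 - 15 = -27
j: (-5)·6 - 3·2 = -30 - 6 = -36
k: 3·(-3) - (-6)·6 = -9 - (-36) = 27
KL × KM = (-27, -36, 27)

(-27, -36, 27)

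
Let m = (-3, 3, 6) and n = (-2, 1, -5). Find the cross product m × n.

(-21, -27, 3)

i: 3·(-5) - 6·1 = -15 - 6 = -21
j: 6·(-2) - (-3)·(-5) = -12 - 15 = -27
k: (-3)·1 - 3·(-2) = -3 - (-6) = 3
m × n = (-21, -27, 3)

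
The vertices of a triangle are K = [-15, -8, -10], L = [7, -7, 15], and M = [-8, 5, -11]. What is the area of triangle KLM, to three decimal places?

236.075

KL = (22, 1, 25),  KM = (7, 13, -1)
i: 1·(-1) - 25·13 = -1 - 325 = -326
j: 25·7 - 22·(-1) = 175 - (-22) = 197
k: 22·13 - 1·7 = 286 - 7 = 279
KL × KM = (-326, 197, 279)
|KL × KM| = √222926 ≈ 472.1504
area = ½ · 472.1504 ≈ 236.075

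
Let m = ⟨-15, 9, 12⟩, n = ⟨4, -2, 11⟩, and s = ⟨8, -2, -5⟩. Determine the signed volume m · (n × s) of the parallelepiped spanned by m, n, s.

n × s:
i: (-2)·(-5) - 11·(-2) = 10 - (-22) = 32
j: 11·8 - 4·(-5) = 88 - (-20) = 108
k: 4·(-2) - (-2)·8 = -8 - (-16) = 8
n × s = (32, 108, 8)
m · (n × s) = (-15)·32 + 9·108 + 12·8 = -480 + 972 + 96 = 588

588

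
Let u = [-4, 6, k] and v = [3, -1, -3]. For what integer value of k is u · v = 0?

-6

u · v = (-4)·3 + 6·(-1) + k·(-3) = -18 - 3k
Set equal to 0: -3k = 18, so k = -6.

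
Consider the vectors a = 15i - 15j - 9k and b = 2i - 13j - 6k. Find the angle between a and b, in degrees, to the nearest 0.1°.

a · b = 15·2 + (-15)·(-13) + (-9)·(-6) = 30 + 195 + 54 = 279
|a|² = 225 + 225 + 81 = 531,  |a| = √531 ≈ 23.043437
|b|² = 4 + 169 + 36 = 209,  |b| = √209 ≈ 14.456832
cos θ = 279 / (23.043437 · 14.456832) ≈ 0.83750
θ = arccos(0.83750) ≈ 33.1°

33.1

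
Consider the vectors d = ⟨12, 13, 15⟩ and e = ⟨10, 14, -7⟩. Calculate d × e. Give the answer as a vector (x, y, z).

(-301, 234, 38)

i: 13·(-7) - 15·14 = -91 - 210 = -301
j: 15·10 - 12·(-7) = 150 - (-84) = 234
k: 12·14 - 13·10 = 168 - 130 = 38
d × e = (-301, 234, 38)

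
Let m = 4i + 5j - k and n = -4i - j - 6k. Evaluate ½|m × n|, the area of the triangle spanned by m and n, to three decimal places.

i: 5·(-6) - (-1)·(-1) = -30 - 1 = -31
j: (-1)·(-4) - 4·(-6) = 4 - (-24) = 28
k: 4·(-1) - 5·(-4) = -4 - (-20) = 16
m × n = (-31, 28, 16)
|m × n| = √((-31)² + 28² + 16²) = √2001 ≈ 44.7325
area = ½ · 44.7325 ≈ 22.366

22.366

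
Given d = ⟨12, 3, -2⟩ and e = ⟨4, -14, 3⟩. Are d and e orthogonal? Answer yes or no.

yes

d · e = 12·4 + 3·(-14) + (-2)·3 = 48 - 42 - 6 = 0
Zero, so the vectors are orthogonal.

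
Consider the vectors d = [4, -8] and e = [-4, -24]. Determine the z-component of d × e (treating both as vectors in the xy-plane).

4·(-24) - (-8)·(-4) = -96 - 32 = -128

-128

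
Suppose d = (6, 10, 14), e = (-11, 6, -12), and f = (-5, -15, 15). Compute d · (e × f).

e × f:
i: 6·15 - (-12)·(-15) = 90 - 180 = -90
j: (-12)·(-5) - (-11)·15 = 60 - (-165) = 225
k: (-11)·(-15) - 6·(-5) = 165 - (-30) = 195
e × f = (-90, 225, 195)
d · (e × f) = 6·(-90) + 10·225 + 14·195 = -540 + 2250 + 2730 = 4440

4440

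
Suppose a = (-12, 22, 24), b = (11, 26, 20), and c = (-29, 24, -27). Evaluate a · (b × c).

b × c:
i: 26·(-27) - 20·24 = -702 - 480 = -1182
j: 20·(-29) - 11·(-27) = -580 - (-297) = -283
k: 11·24 - 26·(-29) = 264 - (-754) = 1018
b × c = (-1182, -283, 1018)
a · (b × c) = (-12)·(-1182) + 22·(-283) + 24·1018 = 14184 - 6226 + 24432 = 32390

32390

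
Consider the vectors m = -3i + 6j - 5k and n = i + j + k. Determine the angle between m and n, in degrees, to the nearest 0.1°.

m · n = (-3)·1 + 6·1 + (-5)·1 = -3 + 6 - 5 = -2
|m|² = 9 + 36 + 25 = 70,  |m| = √70 ≈ 8.366600
|n|² = 1 + 1 + 1 = 3,  |n| = √3 ≈ 1.732051
cos θ = -2 / (8.366600 · 1.732051) ≈ -0.13801
θ = arccos(-0.13801) ≈ 97.9°

97.9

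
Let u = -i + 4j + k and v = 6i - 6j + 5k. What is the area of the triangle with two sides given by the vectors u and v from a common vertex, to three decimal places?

i: 4·5 - 1·(-6) = 20 - (-6) = 26
j: 1·6 - (-1)·5 = 6 - (-5) = 11
k: (-1)·(-6) - 4·6 = 6 - 24 = -18
u × v = (26, 11, -18)
|u × v| = √(26² + 11² + (-18)²) = √1121 ≈ 33.4813
area = ½ · 33.4813 ≈ 16.741

16.741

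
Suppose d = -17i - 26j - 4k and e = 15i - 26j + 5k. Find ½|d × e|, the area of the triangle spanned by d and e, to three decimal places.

i: (-26)·5 - (-4)·(-26) = -130 - 104 = -234
j: (-4)·15 - (-17)·5 = -60 - (-85) = 25
k: (-17)·(-26) - (-26)·15 = 442 - (-390) = 832
d × e = (-234, 25, 832)
|d × e| = √((-234)² + 25² + 832²) = √747605 ≈ 864.6415
area = ½ · 864.6415 ≈ 432.321

432.321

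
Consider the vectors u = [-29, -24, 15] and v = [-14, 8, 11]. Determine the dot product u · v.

379

u · v = (-29)·(-14) + (-24)·8 + 15·11 = 406 - 192 + 165 = 379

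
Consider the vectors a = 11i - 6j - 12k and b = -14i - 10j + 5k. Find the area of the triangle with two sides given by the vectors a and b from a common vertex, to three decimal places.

i: (-6)·5 - (-12)·(-10) = -30 - 120 = -150
j: (-12)·(-14) - 11·5 = 168 - 55 = 113
k: 11·(-10) - (-6)·(-14) = -110 - 84 = -194
a × b = (-150, 113, -194)
|a × b| = √((-150)² + 113² + (-194)²) = √72905 ≈ 270.0093
area = ½ · 270.0093 ≈ 135.005

135.005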